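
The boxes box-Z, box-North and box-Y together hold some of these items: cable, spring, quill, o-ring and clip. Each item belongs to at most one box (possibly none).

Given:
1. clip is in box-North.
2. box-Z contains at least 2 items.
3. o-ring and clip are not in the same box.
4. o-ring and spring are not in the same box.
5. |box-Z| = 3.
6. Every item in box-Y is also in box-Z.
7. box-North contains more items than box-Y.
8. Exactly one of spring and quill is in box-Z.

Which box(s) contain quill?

quill: box-Z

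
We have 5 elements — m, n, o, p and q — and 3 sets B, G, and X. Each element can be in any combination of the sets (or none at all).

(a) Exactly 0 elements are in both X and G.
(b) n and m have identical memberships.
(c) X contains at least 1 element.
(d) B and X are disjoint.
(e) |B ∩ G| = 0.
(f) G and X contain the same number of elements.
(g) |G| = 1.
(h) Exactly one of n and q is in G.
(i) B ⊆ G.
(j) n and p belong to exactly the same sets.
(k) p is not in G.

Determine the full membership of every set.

From (k): p ∉ G.
(i) contrapositive: p ∉ B.
(j): n matches p: n ∉ B.
(j): n matches p: n ∉ G.
(b): m matches n: m ∉ B.
(b): m matches n: m ∉ G.
(h) (exactly one): q ∈ G.
(g): G already has 1, so the rest are out.
(i) contrapositive: o ∉ B.
Suppose m ∈ X: no assignment then satisfies all the clues, so m ∉ X.

B = {}; G = {q}; X = {o}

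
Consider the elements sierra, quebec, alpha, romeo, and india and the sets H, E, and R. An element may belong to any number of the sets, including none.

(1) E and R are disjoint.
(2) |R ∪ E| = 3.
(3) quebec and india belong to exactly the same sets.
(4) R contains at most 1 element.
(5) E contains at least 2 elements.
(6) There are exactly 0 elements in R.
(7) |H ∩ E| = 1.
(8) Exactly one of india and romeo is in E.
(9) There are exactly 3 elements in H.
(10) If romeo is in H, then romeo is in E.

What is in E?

(6): R already has 0, so the rest are out.
Suppose sierra ∉ E: no assignment then satisfies all the clues, so sierra ∈ E.

E = {alpha, romeo, sierra}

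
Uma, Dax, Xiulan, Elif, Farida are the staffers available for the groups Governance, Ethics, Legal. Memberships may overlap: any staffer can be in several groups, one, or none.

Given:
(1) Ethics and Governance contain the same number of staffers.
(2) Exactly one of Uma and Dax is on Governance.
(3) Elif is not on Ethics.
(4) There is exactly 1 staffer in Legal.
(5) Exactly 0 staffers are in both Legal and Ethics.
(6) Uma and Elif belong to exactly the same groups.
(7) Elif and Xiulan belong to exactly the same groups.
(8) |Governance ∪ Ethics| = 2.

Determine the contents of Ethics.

From (3): Elif ∉ Ethics.
(6): Uma matches Elif: Uma ∉ Ethics.
(7): Xiulan matches Elif: Xiulan ∉ Ethics.
Suppose Dax ∈ Ethics: no assignment then satisfies all the clues, so Dax ∉ Ethics.

Ethics = {Farida}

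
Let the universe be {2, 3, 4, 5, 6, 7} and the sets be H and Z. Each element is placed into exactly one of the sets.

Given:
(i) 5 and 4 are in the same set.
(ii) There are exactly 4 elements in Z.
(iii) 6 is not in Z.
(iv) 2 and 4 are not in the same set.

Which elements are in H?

H = {2, 6}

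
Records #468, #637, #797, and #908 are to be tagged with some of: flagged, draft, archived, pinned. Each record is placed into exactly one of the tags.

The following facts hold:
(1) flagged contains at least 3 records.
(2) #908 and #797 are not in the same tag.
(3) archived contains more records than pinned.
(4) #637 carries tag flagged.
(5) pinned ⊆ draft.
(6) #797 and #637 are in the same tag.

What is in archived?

archived = {#908}

From (4): #637 ∈ flagged.
(6): #797 matches #637: #797 ∈ flagged.
(2): #908 ∉ flagged.
(1): only 3 candidates remain for flagged, so all are in.
Suppose #908 ∉ archived: no assignment then satisfies all the clues, so #908 ∈ archived.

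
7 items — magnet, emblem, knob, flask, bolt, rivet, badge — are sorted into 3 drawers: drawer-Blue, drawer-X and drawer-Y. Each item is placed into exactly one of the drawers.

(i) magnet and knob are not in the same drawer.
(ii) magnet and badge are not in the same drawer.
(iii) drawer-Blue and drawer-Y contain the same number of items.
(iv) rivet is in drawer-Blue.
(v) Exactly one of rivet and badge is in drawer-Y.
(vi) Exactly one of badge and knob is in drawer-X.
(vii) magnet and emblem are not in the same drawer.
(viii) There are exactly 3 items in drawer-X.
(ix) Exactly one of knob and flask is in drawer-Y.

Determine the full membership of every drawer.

drawer-Blue = {magnet, rivet}; drawer-X = {bolt, emblem, knob}; drawer-Y = {badge, flask}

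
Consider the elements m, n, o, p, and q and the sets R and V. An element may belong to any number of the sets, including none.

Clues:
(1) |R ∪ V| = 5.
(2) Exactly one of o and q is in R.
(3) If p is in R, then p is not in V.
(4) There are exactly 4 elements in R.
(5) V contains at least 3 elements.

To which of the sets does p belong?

p: R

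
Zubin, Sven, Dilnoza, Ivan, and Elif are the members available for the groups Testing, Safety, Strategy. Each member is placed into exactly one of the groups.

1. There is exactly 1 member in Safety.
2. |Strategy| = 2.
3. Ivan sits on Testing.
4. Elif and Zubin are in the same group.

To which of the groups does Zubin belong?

Zubin: Strategy

From (3): Ivan ∈ Testing.
Suppose Zubin ∈ Testing: no assignment then satisfies all the clues, so Zubin ∉ Testing.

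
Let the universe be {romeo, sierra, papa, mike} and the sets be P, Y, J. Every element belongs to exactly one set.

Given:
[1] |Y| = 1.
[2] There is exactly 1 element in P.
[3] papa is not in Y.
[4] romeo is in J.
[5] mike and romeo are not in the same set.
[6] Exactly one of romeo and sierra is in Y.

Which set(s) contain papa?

papa: J

From (3): papa ∉ Y.
From (4): romeo ∈ J.
(5): mike ∉ J.
(6) (exactly one): sierra ∈ Y.
(1): Y already has 1, so the rest are out.
Only one set left: mike ∈ P.
(2): P already has 1, so the rest are out.
Only one set left: papa ∈ J.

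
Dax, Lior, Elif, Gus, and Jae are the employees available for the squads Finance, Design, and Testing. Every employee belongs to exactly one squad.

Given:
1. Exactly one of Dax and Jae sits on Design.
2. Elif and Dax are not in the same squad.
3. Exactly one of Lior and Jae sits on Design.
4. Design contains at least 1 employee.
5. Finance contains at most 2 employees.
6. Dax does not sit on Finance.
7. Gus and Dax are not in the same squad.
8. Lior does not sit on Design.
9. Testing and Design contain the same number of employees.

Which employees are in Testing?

From (6): Dax ∉ Finance.
From (8): Lior ∉ Design.
(3) (exactly one): Jae ∈ Design.
(1) (exactly one): Dax ∉ Design.
Only one squad left: Dax ∈ Testing.
(2): Elif ∉ Testing.
(7): Gus ∉ Testing.
Suppose Lior ∉ Testing: no assignment then satisfies all the clues, so Lior ∈ Testing.

Testing = {Dax, Lior}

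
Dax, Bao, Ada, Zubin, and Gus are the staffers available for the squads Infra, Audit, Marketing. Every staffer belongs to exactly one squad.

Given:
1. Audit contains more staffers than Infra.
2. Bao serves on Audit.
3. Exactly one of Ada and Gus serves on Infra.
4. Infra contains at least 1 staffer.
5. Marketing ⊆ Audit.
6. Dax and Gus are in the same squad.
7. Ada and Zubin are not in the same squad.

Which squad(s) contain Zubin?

From (2): Bao ∈ Audit.
Suppose Zubin ∈ Infra: no assignment then satisfies all the clues, so Zubin ∉ Infra.

Zubin: Audit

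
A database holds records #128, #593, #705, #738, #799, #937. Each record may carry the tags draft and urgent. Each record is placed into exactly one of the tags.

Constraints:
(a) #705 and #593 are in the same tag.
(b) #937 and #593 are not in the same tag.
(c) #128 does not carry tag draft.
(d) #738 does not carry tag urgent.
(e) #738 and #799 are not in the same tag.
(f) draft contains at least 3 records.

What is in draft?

draft = {#593, #705, #738}

From (c): #128 ∉ draft.
From (d): #738 ∉ urgent.
Only one tag left: #128 ∈ urgent.
Only one tag left: #738 ∈ draft.
(e): #799 ∉ draft.
Only one tag left: #799 ∈ urgent.
Suppose #593 ∉ draft: no assignment then satisfies all the clues, so #593 ∈ draft.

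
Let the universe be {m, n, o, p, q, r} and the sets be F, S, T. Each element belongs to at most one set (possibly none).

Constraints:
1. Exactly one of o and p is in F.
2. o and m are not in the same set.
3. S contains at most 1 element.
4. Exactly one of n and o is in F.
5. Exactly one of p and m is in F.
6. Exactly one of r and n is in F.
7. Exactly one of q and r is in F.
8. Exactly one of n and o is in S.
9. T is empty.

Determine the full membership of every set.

F = {n, p, q}; S = {o}; T = {}

(9): T already has 0, so the rest are out.
Suppose m ∈ F: no assignment then satisfies all the clues, so m ∉ F.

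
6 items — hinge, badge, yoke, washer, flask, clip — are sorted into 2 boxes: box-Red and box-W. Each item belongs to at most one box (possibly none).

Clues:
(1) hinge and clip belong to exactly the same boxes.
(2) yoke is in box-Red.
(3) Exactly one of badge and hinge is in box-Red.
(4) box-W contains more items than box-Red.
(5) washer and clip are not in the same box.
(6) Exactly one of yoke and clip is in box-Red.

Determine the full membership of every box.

box-Red = {badge, yoke}; box-W = {clip, flask, hinge}

From (2): yoke ∈ box-Red.
(6) (exactly one): clip ∉ box-Red.
(1): hinge matches clip: hinge ∉ box-Red.
(3) (exactly one): badge ∈ box-Red.
Suppose hinge ∉ box-W: no assignment then satisfies all the clues, so hinge ∈ box-W.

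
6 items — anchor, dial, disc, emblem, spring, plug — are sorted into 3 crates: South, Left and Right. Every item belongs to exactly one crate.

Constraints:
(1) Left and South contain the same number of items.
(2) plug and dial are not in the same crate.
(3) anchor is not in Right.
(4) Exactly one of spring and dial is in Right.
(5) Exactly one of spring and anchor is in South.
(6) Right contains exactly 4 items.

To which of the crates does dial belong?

dial: Left

From (3): anchor ∉ Right.
Suppose dial ∈ South: no assignment then satisfies all the clues, so dial ∉ South.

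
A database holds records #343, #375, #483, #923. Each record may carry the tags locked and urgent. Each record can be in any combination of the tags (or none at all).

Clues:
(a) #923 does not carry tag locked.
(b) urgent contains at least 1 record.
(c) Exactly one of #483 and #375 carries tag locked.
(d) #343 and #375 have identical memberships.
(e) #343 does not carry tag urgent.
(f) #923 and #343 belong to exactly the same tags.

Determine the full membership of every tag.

From (a): #923 ∉ locked.
From (e): #343 ∉ urgent.
(d): #375 matches #343: #375 ∉ urgent.
(f): #343 matches #923: #343 ∉ locked.
(f): #923 matches #343: #923 ∉ urgent.
(b): only 1 candidates remain for urgent, so all are in.
(d): #375 matches #343: #375 ∉ locked.
(c) (exactly one): #483 ∈ locked.

locked = {#483}; urgent = {#483}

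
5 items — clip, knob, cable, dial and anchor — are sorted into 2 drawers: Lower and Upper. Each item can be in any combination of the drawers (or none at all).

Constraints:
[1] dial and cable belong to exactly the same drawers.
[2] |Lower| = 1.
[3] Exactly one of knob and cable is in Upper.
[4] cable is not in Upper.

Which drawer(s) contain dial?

From (4): cable ∉ Upper.
(1): dial matches cable: dial ∉ Upper.
(3) (exactly one): knob ∈ Upper.
Suppose dial ∈ Lower: no assignment then satisfies all the clues, so dial ∉ Lower.

dial: none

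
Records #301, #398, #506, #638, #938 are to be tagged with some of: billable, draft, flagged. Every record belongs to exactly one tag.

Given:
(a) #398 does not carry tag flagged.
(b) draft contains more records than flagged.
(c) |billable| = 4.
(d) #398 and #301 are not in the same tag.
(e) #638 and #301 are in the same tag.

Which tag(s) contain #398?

From (a): #398 ∉ flagged.
Suppose #398 ∈ billable: no assignment then satisfies all the clues, so #398 ∉ billable.

#398: draft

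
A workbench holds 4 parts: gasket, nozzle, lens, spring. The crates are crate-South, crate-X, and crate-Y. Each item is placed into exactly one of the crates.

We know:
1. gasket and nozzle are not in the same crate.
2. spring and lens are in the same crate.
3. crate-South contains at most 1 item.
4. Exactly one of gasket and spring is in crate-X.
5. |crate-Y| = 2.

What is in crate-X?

crate-X = {gasket}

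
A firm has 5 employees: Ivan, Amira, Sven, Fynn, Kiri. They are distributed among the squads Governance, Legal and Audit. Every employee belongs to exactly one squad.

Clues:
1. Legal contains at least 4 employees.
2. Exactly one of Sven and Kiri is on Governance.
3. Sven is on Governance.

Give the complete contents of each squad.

From (3): Sven ∈ Governance.
(1): only 4 candidates remain for Legal, so all are in.

Governance = {Sven}; Legal = {Amira, Fynn, Ivan, Kiri}; Audit = {}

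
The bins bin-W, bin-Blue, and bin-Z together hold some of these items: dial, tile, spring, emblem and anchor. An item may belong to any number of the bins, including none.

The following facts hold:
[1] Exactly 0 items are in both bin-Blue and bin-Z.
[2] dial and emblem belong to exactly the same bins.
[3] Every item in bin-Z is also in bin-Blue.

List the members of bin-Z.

bin-Z = {}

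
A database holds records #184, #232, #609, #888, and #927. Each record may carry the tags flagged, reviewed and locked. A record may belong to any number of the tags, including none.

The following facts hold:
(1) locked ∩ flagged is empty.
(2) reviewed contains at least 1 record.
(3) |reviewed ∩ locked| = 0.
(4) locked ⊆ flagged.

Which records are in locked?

locked = {}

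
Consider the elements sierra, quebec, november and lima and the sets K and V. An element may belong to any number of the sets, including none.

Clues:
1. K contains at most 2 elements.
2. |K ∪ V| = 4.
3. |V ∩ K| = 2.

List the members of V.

V = {lima, november, quebec, sierra}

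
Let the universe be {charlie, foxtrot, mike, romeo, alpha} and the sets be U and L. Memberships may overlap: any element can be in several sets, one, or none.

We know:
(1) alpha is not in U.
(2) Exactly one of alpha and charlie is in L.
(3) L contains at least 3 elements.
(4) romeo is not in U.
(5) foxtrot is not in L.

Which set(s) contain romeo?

From (1): alpha ∉ U.
From (4): romeo ∉ U.
From (5): foxtrot ∉ L.
Suppose romeo ∉ L: no assignment then satisfies all the clues, so romeo ∈ L.

romeo: L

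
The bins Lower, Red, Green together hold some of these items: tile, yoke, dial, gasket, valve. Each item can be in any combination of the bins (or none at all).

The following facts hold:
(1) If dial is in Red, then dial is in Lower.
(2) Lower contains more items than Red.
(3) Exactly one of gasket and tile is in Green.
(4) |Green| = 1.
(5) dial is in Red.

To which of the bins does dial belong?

dial: Lower, Red

From (5): dial ∈ Red.
(1): dial ∈ Lower.
Suppose dial ∈ Green: no assignment then satisfies all the clues, so dial ∉ Green.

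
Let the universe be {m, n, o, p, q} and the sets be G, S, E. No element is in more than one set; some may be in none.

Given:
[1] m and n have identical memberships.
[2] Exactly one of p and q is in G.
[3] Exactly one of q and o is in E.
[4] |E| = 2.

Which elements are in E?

E = {o, p}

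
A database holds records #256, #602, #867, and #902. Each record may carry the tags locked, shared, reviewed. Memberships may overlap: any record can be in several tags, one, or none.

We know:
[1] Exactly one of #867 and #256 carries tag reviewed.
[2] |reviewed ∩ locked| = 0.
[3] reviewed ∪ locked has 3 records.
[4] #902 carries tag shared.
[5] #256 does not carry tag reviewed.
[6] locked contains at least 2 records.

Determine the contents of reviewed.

reviewed = {#867}

From (4): #902 ∈ shared.
From (5): #256 ∉ reviewed.
(1) (exactly one): #867 ∈ reviewed.
Suppose #602 ∈ reviewed: no assignment then satisfies all the clues, so #602 ∉ reviewed.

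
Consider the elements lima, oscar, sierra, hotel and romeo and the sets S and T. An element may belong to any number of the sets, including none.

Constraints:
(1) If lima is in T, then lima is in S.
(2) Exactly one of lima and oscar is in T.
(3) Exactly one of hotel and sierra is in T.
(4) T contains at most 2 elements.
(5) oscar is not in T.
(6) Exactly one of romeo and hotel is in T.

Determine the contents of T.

T = {hotel, lima}

From (5): oscar ∉ T.
(2) (exactly one): lima ∈ T.
(1): lima ∈ S.
Suppose sierra ∈ T: no assignment then satisfies all the clues, so sierra ∉ T.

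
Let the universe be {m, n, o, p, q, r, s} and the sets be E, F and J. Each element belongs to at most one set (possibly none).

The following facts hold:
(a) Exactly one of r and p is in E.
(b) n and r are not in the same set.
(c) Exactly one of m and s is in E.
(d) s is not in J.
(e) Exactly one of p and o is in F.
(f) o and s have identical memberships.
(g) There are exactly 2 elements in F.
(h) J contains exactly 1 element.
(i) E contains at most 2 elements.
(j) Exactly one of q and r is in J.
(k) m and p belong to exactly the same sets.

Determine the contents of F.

From (d): s ∉ J.
(f): o matches s: o ∉ J.
Suppose m ∈ F: no assignment then satisfies all the clues, so m ∉ F.

F = {o, s}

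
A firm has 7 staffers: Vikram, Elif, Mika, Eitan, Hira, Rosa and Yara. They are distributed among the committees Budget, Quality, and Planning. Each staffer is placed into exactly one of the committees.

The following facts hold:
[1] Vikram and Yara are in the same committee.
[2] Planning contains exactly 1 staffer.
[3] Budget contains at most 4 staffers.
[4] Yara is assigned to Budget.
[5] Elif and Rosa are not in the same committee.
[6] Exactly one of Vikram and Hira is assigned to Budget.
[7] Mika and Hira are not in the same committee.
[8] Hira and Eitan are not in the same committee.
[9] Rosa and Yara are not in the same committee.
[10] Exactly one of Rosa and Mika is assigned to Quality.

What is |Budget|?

4

From (4): Yara ∈ Budget.
(1): Vikram matches Yara: Vikram ∈ Budget.
(6) (exactly one): Hira ∉ Budget.
(9): Rosa ∉ Budget.
Suppose Elif ∈ Quality: no assignment then satisfies all the clues, so Elif ∉ Quality.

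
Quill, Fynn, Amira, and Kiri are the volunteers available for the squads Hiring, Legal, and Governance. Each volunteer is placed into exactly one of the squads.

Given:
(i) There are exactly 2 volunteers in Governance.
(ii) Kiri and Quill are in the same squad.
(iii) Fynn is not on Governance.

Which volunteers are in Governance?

From (iii): Fynn ∉ Governance.
Suppose Quill ∉ Governance: no assignment then satisfies all the clues, so Quill ∈ Governance.

Governance = {Kiri, Quill}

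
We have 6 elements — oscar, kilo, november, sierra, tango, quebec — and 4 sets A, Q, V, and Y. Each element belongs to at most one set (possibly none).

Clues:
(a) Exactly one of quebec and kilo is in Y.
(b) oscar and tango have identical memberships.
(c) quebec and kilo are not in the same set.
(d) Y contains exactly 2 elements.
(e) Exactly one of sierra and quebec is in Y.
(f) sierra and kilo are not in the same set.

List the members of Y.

Y = {november, quebec}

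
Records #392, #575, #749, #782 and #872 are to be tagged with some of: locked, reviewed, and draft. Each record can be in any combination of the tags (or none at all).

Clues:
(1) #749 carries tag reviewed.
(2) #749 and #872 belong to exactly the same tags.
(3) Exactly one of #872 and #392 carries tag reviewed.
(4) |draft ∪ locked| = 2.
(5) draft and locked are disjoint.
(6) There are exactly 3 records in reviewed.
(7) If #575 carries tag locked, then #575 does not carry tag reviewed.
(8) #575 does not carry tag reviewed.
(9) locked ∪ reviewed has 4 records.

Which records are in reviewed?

reviewed = {#749, #782, #872}

From (1): #749 ∈ reviewed.
From (8): #575 ∉ reviewed.
(2): #872 matches #749: #872 ∈ reviewed.
(3) (exactly one): #392 ∉ reviewed.
(6): only 3 candidates remain for reviewed, so all are in.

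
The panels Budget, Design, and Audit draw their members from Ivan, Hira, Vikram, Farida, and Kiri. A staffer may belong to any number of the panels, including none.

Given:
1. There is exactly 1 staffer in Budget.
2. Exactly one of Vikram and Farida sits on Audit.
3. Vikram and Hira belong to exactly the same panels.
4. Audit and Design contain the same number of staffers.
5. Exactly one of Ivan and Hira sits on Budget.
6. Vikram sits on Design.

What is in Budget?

Budget = {Ivan}

From (6): Vikram ∈ Design.
(3): Hira matches Vikram: Hira ∈ Design.
Suppose Ivan ∉ Budget: no assignment then satisfies all the clues, so Ivan ∈ Budget.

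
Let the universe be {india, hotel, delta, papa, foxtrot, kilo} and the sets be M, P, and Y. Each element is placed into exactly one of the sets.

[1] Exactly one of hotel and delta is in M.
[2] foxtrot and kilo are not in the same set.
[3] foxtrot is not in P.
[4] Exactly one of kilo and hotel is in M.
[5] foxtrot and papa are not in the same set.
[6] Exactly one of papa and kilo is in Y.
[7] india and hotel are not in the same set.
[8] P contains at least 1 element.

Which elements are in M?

M = {foxtrot, hotel}

From (3): foxtrot ∉ P.
Suppose india ∈ M: no assignment then satisfies all the clues, so india ∉ M.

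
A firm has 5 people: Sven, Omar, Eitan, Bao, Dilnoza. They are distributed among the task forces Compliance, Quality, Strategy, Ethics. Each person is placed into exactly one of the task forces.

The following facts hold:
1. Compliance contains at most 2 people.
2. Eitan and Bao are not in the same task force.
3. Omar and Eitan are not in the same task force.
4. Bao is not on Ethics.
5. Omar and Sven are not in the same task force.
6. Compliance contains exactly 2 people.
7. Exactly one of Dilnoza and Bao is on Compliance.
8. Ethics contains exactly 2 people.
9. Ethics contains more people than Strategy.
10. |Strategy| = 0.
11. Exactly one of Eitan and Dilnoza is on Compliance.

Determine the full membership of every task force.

Compliance = {Dilnoza, Omar}; Quality = {Bao}; Strategy = {}; Ethics = {Eitan, Sven}

From (4): Bao ∉ Ethics.
(10): Strategy already has 0, so the rest are out.
Suppose Sven ∈ Compliance: no assignment then satisfies all the clues, so Sven ∉ Compliance.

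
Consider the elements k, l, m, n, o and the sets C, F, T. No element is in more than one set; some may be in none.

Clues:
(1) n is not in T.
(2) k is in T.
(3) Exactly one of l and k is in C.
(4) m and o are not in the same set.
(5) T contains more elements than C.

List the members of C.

From (1): n ∉ T.
From (2): k ∈ T.
(3) (exactly one): l ∈ C.
Suppose m ∈ C: no assignment then satisfies all the clues, so m ∉ C.

C = {l}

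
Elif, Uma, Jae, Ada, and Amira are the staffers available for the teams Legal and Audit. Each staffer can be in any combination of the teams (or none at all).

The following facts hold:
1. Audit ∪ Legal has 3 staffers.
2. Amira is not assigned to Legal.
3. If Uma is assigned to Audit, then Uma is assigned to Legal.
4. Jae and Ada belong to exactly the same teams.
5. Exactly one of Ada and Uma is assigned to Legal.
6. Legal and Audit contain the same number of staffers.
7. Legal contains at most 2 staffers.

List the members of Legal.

Legal = {Elif, Uma}

From (2): Amira ∉ Legal.
Suppose Elif ∉ Legal: no assignment then satisfies all the clues, so Elif ∈ Legal.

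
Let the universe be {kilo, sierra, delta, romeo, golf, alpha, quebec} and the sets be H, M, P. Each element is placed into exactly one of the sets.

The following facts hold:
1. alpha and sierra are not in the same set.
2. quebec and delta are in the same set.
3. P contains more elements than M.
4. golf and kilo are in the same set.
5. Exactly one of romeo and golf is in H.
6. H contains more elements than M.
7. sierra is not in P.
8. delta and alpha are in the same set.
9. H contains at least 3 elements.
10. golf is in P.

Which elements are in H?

H = {alpha, delta, quebec, romeo}

From (7): sierra ∉ P.
From (10): golf ∈ P.
(4): kilo matches golf: kilo ∉ H.
(4): kilo matches golf: kilo ∉ M.
(4): kilo matches golf: kilo ∈ P.
(5) (exactly one): romeo ∈ H.
Suppose sierra ∈ H: no assignment then satisfies all the clues, so sierra ∉ H.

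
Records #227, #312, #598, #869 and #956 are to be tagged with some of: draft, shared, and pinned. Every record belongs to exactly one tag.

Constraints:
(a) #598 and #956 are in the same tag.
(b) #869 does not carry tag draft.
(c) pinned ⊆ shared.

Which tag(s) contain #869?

From (b): #869 ∉ draft.
Suppose #869 ∉ shared: no assignment then satisfies all the clues, so #869 ∈ shared.

#869: shared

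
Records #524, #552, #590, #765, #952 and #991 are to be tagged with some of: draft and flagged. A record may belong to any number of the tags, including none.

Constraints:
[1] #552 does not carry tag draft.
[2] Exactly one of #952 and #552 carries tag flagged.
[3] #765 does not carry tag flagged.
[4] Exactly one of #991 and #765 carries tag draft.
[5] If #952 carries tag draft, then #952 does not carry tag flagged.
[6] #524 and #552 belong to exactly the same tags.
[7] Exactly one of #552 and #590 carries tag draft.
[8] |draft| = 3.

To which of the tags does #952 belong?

From (1): #552 ∉ draft.
From (3): #765 ∉ flagged.
(6): #524 matches #552: #524 ∉ draft.
(7) (exactly one): #590 ∈ draft.
Suppose #952 ∉ draft: no assignment then satisfies all the clues, so #952 ∈ draft.

#952: draft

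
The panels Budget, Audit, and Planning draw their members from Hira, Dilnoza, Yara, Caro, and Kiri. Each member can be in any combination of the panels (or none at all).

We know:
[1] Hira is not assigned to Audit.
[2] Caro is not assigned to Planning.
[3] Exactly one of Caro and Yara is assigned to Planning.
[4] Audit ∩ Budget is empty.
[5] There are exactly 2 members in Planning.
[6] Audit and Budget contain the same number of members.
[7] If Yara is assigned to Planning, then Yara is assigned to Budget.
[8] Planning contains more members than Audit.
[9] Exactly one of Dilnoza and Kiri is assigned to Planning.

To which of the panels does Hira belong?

Hira: none

From (1): Hira ∉ Audit.
From (2): Caro ∉ Planning.
(3) (exactly one): Yara ∈ Planning.
(7): Yara ∈ Budget.
(4) (disjoint): Yara ∉ Audit.
Suppose Hira ∈ Budget: no assignment then satisfies all the clues, so Hira ∉ Budget.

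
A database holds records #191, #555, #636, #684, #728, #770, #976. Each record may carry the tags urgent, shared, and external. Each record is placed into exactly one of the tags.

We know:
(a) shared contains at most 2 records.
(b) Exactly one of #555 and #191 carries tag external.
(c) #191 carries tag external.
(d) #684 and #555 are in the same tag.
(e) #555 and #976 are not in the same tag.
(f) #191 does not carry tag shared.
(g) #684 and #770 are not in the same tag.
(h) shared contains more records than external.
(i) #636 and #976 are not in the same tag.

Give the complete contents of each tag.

From (c): #191 ∈ external.
(b) (exactly one): #555 ∉ external.
(d): #684 matches #555: #684 ∉ external.
Suppose #555 ∉ urgent: no assignment then satisfies all the clues, so #555 ∈ urgent.

urgent = {#555, #636, #684, #728}; shared = {#770, #976}; external = {#191}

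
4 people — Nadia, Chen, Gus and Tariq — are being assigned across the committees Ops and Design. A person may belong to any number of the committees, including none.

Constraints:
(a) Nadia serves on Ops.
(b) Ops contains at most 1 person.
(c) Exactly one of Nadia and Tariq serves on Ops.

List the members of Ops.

From (a): Nadia ∈ Ops.
(b): Ops already has 1, so the rest are out.

Ops = {Nadia}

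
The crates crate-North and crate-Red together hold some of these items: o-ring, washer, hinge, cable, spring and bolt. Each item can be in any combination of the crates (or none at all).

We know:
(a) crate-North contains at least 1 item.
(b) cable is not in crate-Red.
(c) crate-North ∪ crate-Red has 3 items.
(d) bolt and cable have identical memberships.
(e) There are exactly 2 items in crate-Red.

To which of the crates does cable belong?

From (b): cable ∉ crate-Red.
(d): bolt matches cable: bolt ∉ crate-Red.
Suppose cable ∈ crate-North: no assignment then satisfies all the clues, so cable ∉ crate-North.

cable: none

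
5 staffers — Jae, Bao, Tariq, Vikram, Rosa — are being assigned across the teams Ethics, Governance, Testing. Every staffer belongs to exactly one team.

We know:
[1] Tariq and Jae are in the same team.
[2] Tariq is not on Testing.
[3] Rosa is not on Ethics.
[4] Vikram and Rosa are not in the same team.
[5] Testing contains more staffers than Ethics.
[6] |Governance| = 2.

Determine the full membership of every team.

Ethics = {Vikram}; Governance = {Jae, Tariq}; Testing = {Bao, Rosa}

From (2): Tariq ∉ Testing.
From (3): Rosa ∉ Ethics.
(1): Jae matches Tariq: Jae ∉ Testing.
Suppose Jae ∈ Ethics: no assignment then satisfies all the clues, so Jae ∉ Ethics.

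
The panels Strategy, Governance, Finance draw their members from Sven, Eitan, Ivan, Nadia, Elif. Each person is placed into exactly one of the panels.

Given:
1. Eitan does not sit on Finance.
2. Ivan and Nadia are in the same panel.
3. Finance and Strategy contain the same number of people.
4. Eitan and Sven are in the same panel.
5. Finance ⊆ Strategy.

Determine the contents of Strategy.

Strategy = {}

From (1): Eitan ∉ Finance.
(4): Sven matches Eitan: Sven ∉ Finance.
Suppose Sven ∈ Strategy: no assignment then satisfies all the clues, so Sven ∉ Strategy.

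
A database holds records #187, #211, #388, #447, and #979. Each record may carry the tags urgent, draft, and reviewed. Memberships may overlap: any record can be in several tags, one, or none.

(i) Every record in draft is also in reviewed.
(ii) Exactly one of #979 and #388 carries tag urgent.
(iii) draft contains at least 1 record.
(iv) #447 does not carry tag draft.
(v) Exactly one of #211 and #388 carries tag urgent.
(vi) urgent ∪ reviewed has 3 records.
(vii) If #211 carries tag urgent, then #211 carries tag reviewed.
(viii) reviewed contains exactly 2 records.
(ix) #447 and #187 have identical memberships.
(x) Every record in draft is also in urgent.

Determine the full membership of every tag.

urgent = {#211, #979}; draft = {#211}; reviewed = {#211, #388}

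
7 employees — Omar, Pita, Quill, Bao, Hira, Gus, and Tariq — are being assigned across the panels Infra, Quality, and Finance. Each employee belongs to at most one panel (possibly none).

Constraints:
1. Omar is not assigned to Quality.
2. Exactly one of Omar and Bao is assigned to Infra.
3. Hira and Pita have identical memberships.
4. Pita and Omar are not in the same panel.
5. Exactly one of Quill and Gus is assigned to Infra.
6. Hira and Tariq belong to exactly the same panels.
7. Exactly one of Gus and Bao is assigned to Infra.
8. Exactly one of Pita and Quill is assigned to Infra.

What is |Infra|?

2

From (1): Omar ∉ Quality.
Suppose Omar ∈ Infra: no assignment then satisfies all the clues, so Omar ∉ Infra.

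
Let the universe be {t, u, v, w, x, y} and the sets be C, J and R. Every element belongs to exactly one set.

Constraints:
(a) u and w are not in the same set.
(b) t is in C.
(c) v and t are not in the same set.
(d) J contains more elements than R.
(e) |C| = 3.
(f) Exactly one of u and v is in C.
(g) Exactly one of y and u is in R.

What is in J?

J = {v, w}

From (b): t ∈ C.
(c): v ∉ C.
(f) (exactly one): u ∈ C.
(g) (exactly one): y ∈ R.
(a): w ∉ C.
(e): only 3 candidates remain for C, so all are in.
Suppose v ∉ J: no assignment then satisfies all the clues, so v ∈ J.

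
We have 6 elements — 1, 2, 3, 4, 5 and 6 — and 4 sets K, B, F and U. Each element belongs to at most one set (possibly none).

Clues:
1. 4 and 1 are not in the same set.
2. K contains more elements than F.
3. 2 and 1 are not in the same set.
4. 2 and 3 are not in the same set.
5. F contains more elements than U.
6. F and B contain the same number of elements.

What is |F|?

1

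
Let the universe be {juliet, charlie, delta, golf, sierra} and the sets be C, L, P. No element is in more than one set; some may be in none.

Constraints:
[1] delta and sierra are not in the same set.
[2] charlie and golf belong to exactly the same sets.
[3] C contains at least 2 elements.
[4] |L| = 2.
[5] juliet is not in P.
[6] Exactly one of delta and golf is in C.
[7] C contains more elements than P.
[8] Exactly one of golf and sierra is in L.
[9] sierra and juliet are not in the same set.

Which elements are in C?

C = {delta, juliet}

From (5): juliet ∉ P.
Suppose juliet ∉ C: no assignment then satisfies all the clues, so juliet ∈ C.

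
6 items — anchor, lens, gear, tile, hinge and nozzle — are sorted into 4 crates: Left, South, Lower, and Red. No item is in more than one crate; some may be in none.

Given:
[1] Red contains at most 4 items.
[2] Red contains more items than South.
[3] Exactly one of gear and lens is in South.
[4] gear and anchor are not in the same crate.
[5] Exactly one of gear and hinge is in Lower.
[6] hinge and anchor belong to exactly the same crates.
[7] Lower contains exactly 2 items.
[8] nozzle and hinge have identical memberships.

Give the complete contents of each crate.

Left = {}; South = {lens}; Lower = {gear, tile}; Red = {anchor, hinge, nozzle}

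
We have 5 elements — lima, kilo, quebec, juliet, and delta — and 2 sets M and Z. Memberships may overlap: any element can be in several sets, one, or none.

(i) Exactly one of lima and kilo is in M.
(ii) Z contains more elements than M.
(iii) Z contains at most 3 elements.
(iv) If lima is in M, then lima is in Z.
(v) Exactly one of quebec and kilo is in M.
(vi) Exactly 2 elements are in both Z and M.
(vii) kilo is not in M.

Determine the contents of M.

M = {lima, quebec}

From (vii): kilo ∉ M.
(i) (exactly one): lima ∈ M.
(iv): lima ∈ Z.
(v) (exactly one): quebec ∈ M.
Suppose juliet ∈ M: no assignment then satisfies all the clues, so juliet ∉ M.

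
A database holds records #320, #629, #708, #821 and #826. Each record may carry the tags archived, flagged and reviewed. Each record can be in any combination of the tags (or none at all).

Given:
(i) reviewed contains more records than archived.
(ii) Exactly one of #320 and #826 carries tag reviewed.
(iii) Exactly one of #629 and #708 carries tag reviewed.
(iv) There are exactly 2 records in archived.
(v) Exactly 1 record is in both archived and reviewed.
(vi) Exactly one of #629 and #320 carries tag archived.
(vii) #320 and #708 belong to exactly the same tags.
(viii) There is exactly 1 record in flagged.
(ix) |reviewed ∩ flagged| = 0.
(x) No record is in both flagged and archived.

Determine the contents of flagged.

flagged = {#826}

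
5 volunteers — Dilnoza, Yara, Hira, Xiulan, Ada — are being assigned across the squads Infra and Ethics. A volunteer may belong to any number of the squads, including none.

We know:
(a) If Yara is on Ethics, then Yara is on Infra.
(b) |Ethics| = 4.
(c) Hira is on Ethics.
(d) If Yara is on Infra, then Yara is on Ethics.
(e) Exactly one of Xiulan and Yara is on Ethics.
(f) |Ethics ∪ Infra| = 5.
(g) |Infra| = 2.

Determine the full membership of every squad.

From (c): Hira ∈ Ethics.
Suppose Dilnoza ∈ Infra: no assignment then satisfies all the clues, so Dilnoza ∉ Infra.

Infra = {Xiulan, Yara}; Ethics = {Ada, Dilnoza, Hira, Yara}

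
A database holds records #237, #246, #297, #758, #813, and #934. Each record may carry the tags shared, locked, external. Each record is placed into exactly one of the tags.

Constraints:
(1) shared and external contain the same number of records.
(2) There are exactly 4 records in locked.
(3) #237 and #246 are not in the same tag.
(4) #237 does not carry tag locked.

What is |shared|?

1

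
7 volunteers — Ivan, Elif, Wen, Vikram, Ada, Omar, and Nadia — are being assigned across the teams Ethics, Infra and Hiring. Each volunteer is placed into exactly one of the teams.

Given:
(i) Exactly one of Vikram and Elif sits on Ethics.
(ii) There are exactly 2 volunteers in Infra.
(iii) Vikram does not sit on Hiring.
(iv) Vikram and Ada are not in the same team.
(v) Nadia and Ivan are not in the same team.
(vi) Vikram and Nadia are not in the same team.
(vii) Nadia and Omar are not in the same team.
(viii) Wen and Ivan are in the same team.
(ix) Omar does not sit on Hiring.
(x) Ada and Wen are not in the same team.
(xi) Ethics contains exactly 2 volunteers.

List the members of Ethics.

Ethics = {Omar, Vikram}

From (iii): Vikram ∉ Hiring.
From (ix): Omar ∉ Hiring.
Suppose Ivan ∈ Ethics: no assignment then satisfies all the clues, so Ivan ∉ Ethics.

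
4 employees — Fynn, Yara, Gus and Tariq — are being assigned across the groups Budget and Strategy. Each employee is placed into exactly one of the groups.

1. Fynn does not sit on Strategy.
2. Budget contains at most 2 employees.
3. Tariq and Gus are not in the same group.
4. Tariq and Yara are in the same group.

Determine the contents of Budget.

From (1): Fynn ∉ Strategy.
Only one group left: Fynn ∈ Budget.
Suppose Yara ∈ Budget: no assignment then satisfies all the clues, so Yara ∉ Budget.

Budget = {Fynn, Gus}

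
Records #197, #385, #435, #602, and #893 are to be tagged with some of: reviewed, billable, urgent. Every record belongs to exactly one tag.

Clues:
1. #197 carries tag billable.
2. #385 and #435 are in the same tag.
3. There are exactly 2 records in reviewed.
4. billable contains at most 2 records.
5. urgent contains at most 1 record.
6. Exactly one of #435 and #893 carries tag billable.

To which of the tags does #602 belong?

#602: urgent

From (1): #197 ∈ billable.
Suppose #602 ∈ reviewed: no assignment then satisfies all the clues, so #602 ∉ reviewed.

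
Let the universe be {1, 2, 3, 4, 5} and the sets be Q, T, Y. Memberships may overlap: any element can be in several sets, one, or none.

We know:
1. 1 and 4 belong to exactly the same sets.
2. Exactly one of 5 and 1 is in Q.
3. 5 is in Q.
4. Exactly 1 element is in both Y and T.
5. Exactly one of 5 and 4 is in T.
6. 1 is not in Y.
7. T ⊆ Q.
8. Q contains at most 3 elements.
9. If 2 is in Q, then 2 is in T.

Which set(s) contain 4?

4: none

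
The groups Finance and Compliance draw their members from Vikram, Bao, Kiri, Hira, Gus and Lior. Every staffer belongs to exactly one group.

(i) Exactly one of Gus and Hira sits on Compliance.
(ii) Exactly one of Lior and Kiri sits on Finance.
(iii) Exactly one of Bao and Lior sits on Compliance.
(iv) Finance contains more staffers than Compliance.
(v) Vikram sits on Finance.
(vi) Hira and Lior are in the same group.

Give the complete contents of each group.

Finance = {Bao, Gus, Kiri, Vikram}; Compliance = {Hira, Lior}

From (v): Vikram ∈ Finance.
Suppose Bao ∉ Finance: no assignment then satisfies all the clues, so Bao ∈ Finance.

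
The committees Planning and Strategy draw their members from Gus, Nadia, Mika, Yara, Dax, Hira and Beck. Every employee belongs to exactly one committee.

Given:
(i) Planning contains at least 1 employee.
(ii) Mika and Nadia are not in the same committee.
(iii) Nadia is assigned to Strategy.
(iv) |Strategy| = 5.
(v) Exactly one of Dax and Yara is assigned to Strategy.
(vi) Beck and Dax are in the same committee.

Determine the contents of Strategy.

Strategy = {Beck, Dax, Gus, Hira, Nadia}

From (iii): Nadia ∈ Strategy.
(ii): Mika ∉ Strategy.
Only one committee left: Mika ∈ Planning.
Suppose Gus ∉ Strategy: no assignment then satisfies all the clues, so Gus ∈ Strategy.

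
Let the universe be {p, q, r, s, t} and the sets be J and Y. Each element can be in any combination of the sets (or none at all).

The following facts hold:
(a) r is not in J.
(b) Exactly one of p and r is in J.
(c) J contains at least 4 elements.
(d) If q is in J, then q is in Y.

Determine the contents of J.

J = {p, q, s, t}

From (a): r ∉ J.
(b) (exactly one): p ∈ J.
(c): only 4 candidates remain for J, so all are in.
(d): q ∈ Y.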